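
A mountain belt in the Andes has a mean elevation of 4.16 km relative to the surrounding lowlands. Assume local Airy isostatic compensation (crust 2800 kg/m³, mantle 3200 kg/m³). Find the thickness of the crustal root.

By Archimedes' principle applied to the lithosphere: the weight of the topography is balanced by the buoyancy of the root, ρ_c h = (ρ_m − ρ_c) r.
r = h · ρ_c / (ρ_m − ρ_c) = 4.16 km × 2800 / (3200 − 2800) = 29.1 km.

29.1 km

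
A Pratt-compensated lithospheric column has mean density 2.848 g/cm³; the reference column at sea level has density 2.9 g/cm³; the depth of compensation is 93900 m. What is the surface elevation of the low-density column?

1710 m

ρ_ref D = ρ (D + h) → h = D (ρ_ref − ρ)/ρ.
h = 93900 m × (2.9 − 2.848)/2.848 = 1710 m.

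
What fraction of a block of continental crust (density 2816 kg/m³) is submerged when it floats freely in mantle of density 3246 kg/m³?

86.8%

Submerged fraction = ρ_obj/ρ_fluid = 2816/3246 = 86.8%.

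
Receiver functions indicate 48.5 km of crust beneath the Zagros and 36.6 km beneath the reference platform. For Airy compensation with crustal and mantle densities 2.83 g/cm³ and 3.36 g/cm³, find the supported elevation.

1.88 km

Excess crust Δ = 48.5 km − 36.6 km = 11.9 km, split between elevation h and root r with h + r = Δ.
Airy balance ρ_c h = (ρ_m − ρ_c) r gives r = h ρ_c/(ρ_m − ρ_c), so h (1 + ρ_c/(ρ_m − ρ_c)) = Δ, i.e. h = Δ (ρ_m − ρ_c)/ρ_m.
h = 11.9 km × 0.53/3.36 = 1.88 km.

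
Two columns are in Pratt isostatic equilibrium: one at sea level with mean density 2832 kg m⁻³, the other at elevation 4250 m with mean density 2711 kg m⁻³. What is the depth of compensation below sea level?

95200 m

ρ_ref D = ρ (D + h) → D (ρ_ref − ρ) = ρ h.
D = ρ h/(ρ_ref − ρ) = 2711 × 4250 m/(2832 − 2711) = 95200 m.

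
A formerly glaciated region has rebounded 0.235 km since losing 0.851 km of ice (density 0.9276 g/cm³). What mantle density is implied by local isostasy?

3.36 g/cm³

ρ_m = ρ_ice t / u = 0.9276 × 0.851 km/0.235 km = 3.36 g/cm³.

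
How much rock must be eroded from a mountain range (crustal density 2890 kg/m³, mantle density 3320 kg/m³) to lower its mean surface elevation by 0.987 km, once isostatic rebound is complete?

Net drop Δ = e − u = e − e ρ_c/ρ_m = e (ρ_m − ρ_c)/ρ_m.
e = Δ ρ_m/(ρ_m − ρ_c) = 0.987 km × 3320/430 = 7.62 km.

7.62 km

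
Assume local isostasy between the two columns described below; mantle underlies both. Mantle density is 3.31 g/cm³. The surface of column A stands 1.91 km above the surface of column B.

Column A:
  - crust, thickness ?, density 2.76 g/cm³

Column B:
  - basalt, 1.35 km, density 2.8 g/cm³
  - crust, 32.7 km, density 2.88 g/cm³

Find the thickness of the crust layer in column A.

Take the compensation level at the base of the deeper column (depth z_c below the surface of column A) and equate Σ ρ_i t_i down to z_c; mantle fills any gap and the z_c terms cancel.
Column A: x×2.76 + (z_c − 0 − x)×3.31
Column B: 1.91×0 + 1.35×2.8 + 32.7×2.88 + (z_c − 1.91 − 34.05)×3.31
The z_c×3.31 term appears on both sides and cancels. Collect the known terms of each column as K = Σ(ρt)_known − 3.31 × (depth of known layers): K_A = 0 − 3.31×0 = 0; K_B = 97.956 − 3.31×(1.91 + 34.05) = −21.0716.
Balance: K_A − x×(3.31 − 2.76) = K_B, so x = (K_A − K_B)/(3.31 − 2.76) = 21.0716/0.55 = 38.3 km.

38.3 km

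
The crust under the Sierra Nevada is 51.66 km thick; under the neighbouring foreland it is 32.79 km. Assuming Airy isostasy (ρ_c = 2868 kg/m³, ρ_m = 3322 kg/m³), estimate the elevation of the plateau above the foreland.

2.58 km

Excess crust Δ = 51.66 km − 32.79 km = 18.87 km, split between elevation h and root r with h + r = Δ.
Airy balance ρ_c h = (ρ_m − ρ_c) r gives r = h ρ_c/(ρ_m − ρ_c), so h (1 + ρ_c/(ρ_m − ρ_c)) = Δ, i.e. h = Δ (ρ_m − ρ_c)/ρ_m.
h = 18.87 km × 454/3322 = 2.58 km.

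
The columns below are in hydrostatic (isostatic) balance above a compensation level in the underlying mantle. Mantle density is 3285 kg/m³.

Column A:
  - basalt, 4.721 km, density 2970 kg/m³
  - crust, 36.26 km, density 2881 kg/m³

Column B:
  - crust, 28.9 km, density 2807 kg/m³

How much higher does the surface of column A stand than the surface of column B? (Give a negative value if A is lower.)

For any compensation level in the mantle, the mantle terms cancel and isostasy reduces to e = (Σt_A − Σt_B) − (Σ(ρt)_A − Σ(ρt)_B) / ρ_m.
Σt_A = 40.981 km; Σt_B = 28.9 km; Σ(ρt)_A = 118486.43; Σ(ρt)_B = 81122.3 (in km·kg/m³).
e = (40.981 − 28.9) − (118486.43 − 81122.3) / 3285 = 0.707 km.

0.707 km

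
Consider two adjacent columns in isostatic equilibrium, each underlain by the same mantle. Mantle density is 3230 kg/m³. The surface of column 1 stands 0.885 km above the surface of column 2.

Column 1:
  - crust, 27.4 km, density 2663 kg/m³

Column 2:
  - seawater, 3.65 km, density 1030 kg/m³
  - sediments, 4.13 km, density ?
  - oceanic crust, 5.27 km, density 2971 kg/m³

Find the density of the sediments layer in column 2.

2440 kg/m³

Take the compensation level at the base of the deeper column (depth z_c below the surface of column 1) and equate Σ ρ_i t_i down to z_c; mantle fills any gap and the z_c terms cancel.
Column 1: 27.4×2663 + (z_c − 27.4)×3230
Column 2: 0.885×0 + 3.65×1030 + 4.13×ρ + 5.27×2971 + (z_c − 0.885 − 13.05)×3230
The z_c×3230 term appears on both sides and cancels. Collect the known terms of each column as K = Σ(ρt)_known − 3230 × (depth of known layers): K_1 = 72966.2 − 3230×27.4 = −15535.8; K_2 = 19416.67 − 3230×(0.885 + 13.05) = −25593.38.
Balance: K_1 = K_2 + 4.13×ρ, so ρ = (K_1 − K_2)/4.13 = 10057.6/4.13 = 2440 kg/m³.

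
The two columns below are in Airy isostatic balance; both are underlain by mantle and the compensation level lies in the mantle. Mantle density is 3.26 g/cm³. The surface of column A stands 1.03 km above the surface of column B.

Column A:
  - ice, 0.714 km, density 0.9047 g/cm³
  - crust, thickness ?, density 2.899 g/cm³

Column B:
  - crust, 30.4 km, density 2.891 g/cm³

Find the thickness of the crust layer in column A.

35.7 km

Take the compensation level at the base of the deeper column (depth z_c below the surface of column A) and equate Σ ρ_i t_i down to z_c; mantle fills any gap and the z_c terms cancel.
Column A: 0.714×0.9047 + x×2.899 + (z_c − 0.714 − x)×3.26
Column B: 1.03×0 + 30.4×2.891 + (z_c − 1.03 − 30.4)×3.26
The z_c×3.26 term appears on both sides and cancels. Collect the known terms of each column as K = Σ(ρt)_known − 3.26 × (depth of known layers): K_A = 0.6459558 − 3.26×0.714 = −1.6816842; K_B = 87.8864 − 3.26×(1.03 + 30.4) = −14.5754.
Balance: K_A − x×(3.26 − 2.899) = K_B, so x = (K_A − K_B)/(3.26 − 2.899) = 12.8937/0.361 = 35.7 km.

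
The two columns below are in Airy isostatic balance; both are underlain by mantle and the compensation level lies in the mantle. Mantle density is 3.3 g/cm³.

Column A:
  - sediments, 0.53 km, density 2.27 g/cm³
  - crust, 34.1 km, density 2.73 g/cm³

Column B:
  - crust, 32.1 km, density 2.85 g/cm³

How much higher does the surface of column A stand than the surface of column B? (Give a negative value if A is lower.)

For any compensation level in the mantle, the mantle terms cancel and isostasy reduces to e = (Σt_A − Σt_B) − (Σ(ρt)_A − Σ(ρt)_B) / ρ_m.
Σt_A = 34.63 km; Σt_B = 32.1 km; Σ(ρt)_A = 94.2961; Σ(ρt)_B = 91.485 (in km·g/cm³).
e = (34.63 − 32.1) − (94.2961 − 91.485) / 3.3 = 1.68 km.

1.68 km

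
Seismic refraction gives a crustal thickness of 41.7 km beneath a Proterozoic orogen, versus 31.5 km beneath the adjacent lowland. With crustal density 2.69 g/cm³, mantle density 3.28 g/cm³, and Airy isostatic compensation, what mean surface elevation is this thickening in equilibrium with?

Excess crust Δ = 41.7 km − 31.5 km = 10.2 km, split between elevation h and root r with h + r = Δ.
Airy balance ρ_c h = (ρ_m − ρ_c) r gives r = h ρ_c/(ρ_m − ρ_c), so h (1 + ρ_c/(ρ_m − ρ_c)) = Δ, i.e. h = Δ (ρ_m − ρ_c)/ρ_m.
h = 10.2 km × 0.59/3.28 = 1.83 km.

1.83 km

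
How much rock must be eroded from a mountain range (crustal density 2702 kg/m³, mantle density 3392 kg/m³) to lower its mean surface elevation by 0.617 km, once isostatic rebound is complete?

3.03 km

Net drop Δ = e − u = e − e ρ_c/ρ_m = e (ρ_m − ρ_c)/ρ_m.
e = Δ ρ_m/(ρ_m − ρ_c) = 0.617 km × 3392/690 = 3.03 km.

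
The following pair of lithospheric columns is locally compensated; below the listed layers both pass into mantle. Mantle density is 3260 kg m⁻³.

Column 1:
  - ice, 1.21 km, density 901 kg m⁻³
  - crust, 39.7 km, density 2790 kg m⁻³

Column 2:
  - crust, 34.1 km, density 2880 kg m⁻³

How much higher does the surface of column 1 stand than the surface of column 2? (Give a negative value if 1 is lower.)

For any compensation level in the mantle, the mantle terms cancel and isostasy reduces to e = (Σt_1 − Σt_2) − (Σ(ρt)_1 − Σ(ρt)_2) / ρ_m.
Σt_1 = 40.91 km; Σt_2 = 34.1 km; Σ(ρt)_1 = 111853.21; Σ(ρt)_2 = 98208 (in km·kg m⁻³).
e = (40.91 − 34.1) − (111853.21 − 98208) / 3260 = 2.62 km.

2.62 km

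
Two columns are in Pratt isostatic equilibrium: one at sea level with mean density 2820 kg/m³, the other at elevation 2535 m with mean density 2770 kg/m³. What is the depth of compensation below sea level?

140000 m

ρ_ref D = ρ (D + h) → D (ρ_ref − ρ) = ρ h.
D = ρ h/(ρ_ref − ρ) = 2770 × 2535 m/(2820 − 2770) = 140000 m.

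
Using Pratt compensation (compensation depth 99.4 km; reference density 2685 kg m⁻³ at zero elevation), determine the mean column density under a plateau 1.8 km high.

Pratt balance: ρ_ref D = ρ (D + h).
ρ = ρ_ref D/(D + h) = 2685 × 99.4 km/(99.4 km + 1.8 km) = 2640 kg m⁻³.

2640 kg m⁻³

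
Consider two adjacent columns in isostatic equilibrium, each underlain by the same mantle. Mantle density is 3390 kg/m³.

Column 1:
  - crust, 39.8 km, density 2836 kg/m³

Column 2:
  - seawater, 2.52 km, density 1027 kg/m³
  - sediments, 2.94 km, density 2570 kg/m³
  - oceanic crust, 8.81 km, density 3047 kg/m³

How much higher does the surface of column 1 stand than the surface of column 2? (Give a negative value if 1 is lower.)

For any compensation level in the mantle, the mantle terms cancel and isostasy reduces to e = (Σt_1 − Σt_2) − (Σ(ρt)_1 − Σ(ρt)_2) / ρ_m.
Σt_1 = 39.8 km; Σt_2 = 14.27 km; Σ(ρt)_1 = 112872.8; Σ(ρt)_2 = 36987.91 (in km·kg/m³).
e = (39.8 − 14.27) − (112872.8 − 36987.91) / 3390 = 3.15 km.

3.15 km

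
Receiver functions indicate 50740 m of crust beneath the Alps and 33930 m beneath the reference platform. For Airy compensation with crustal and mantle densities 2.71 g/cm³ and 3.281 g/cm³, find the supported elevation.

2930 m

Excess crust Δ = 50740 m − 33930 m = 16810 m, split between elevation h and root r with h + r = Δ.
Airy balance ρ_c h = (ρ_m − ρ_c) r gives r = h ρ_c/(ρ_m − ρ_c), so h (1 + ρ_c/(ρ_m − ρ_c)) = Δ, i.e. h = Δ (ρ_m − ρ_c)/ρ_m.
h = 16810 m × 0.571/3.281 = 2930 m.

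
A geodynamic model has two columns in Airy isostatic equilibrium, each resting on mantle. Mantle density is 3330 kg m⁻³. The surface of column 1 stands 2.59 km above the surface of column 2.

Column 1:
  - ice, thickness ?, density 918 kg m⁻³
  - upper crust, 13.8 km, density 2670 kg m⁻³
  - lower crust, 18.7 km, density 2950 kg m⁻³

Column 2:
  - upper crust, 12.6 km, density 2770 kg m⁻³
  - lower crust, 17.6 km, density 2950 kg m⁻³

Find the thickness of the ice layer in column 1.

Take the compensation level at the base of the deeper column (depth z_c below the surface of column 1) and equate Σ ρ_i t_i down to z_c; mantle fills any gap and the z_c terms cancel.
Column 1: x×918 + 13.8×2670 + 18.7×2950 + (z_c − 32.5 − x)×3330
Column 2: 2.59×0 + 12.6×2770 + 17.6×2950 + (z_c − 2.59 − 30.2)×3330
The z_c×3330 term appears on both sides and cancels. Collect the known terms of each column as K = Σ(ρt)_known − 3330 × (depth of known layers): K_1 = 92011 − 3330×32.5 = −16214; K_2 = 86822 − 3330×(2.59 + 30.2) = −22368.7.
Balance: K_1 − x×(3330 − 918) = K_2, so x = (K_1 − K_2)/(3330 − 918) = 6154.7/2412 = 2.55 km.

2.55 km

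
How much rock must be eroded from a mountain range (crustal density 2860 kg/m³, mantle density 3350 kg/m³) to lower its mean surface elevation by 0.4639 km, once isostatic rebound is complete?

3.17 km

Net drop Δ = e − u = e − e ρ_c/ρ_m = e (ρ_m − ρ_c)/ρ_m.
e = Δ ρ_m/(ρ_m − ρ_c) = 0.4639 km × 3350/490 = 3.17 km.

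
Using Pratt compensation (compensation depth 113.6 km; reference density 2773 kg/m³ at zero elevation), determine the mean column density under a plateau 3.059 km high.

Pratt balance: ρ_ref D = ρ (D + h).
ρ = ρ_ref D/(D + h) = 2773 × 113.6 km/(113.6 km + 3.059 km) = 2700 kg/m³.

2700 kg/m³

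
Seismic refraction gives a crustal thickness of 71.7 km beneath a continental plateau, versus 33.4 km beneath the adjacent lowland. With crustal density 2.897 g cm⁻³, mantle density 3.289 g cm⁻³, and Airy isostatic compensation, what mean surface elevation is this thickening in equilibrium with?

Excess crust Δ = 71.7 km − 33.4 km = 38.3 km, split between elevation h and root r with h + r = Δ.
Airy balance ρ_c h = (ρ_m − ρ_c) r gives r = h ρ_c/(ρ_m − ρ_c), so h (1 + ρ_c/(ρ_m − ρ_c)) = Δ, i.e. h = Δ (ρ_m − ρ_c)/ρ_m.
h = 38.3 km × 0.392/3.289 = 4.56 km.

4.56 km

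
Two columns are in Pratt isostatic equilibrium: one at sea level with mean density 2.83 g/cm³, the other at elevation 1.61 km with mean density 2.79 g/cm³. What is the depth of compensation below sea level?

112 km

ρ_ref D = ρ (D + h) → D (ρ_ref − ρ) = ρ h.
D = ρ h/(ρ_ref − ρ) = 2.79 × 1.61 km/(2.83 − 2.79) = 112 km.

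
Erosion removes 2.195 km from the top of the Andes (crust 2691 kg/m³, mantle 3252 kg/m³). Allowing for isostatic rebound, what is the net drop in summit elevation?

0.379 km

Rebound u = e ρ_c/ρ_m = 2.195 km × 2691/3252 = 1.816 km.
Net surface drop = e − u = 2.195 km − 1.816 km = e (ρ_m − ρ_c)/ρ_m = 0.379 km.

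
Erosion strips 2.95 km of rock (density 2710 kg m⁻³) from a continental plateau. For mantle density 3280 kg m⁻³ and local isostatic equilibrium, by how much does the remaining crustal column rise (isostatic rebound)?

Unloading: uplift u = e ρ_c/ρ_m = 2.95 km × 2710/3280 = 2.44 km.

2.44 km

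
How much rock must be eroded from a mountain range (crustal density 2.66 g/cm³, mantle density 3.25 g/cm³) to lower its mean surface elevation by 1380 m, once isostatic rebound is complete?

7600 m

Net drop Δ = e − u = e − e ρ_c/ρ_m = e (ρ_m − ρ_c)/ρ_m.
e = Δ ρ_m/(ρ_m − ρ_c) = 1380 m × 3.25/0.59 = 7600 m.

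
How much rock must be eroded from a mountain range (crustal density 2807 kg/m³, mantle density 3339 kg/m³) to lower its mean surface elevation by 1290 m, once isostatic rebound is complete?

8100 m

Net drop Δ = e − u = e − e ρ_c/ρ_m = e (ρ_m − ρ_c)/ρ_m.
e = Δ ρ_m/(ρ_m − ρ_c) = 1290 m × 3339/532 = 8100 m.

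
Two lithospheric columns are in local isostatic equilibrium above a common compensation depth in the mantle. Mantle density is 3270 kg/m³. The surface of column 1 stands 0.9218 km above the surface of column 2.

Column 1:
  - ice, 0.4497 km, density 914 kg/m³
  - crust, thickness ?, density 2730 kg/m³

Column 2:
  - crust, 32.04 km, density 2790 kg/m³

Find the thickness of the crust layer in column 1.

Take the compensation level at the base of the deeper column (depth z_c below the surface of column 1) and equate Σ ρ_i t_i down to z_c; mantle fills any gap and the z_c terms cancel.
Column 1: 0.4497×914 + x×2730 + (z_c − 0.4497 − x)×3270
Column 2: 0.9218×0 + 32.04×2790 + (z_c − 0.9218 − 32.04)×3270
The z_c×3270 term appears on both sides and cancels. Collect the known terms of each column as K = Σ(ρt)_known − 3270 × (depth of known layers): K_1 = 411.0258 − 3270×0.4497 = −1059.4932; K_2 = 89391.6 − 3270×(0.9218 + 32.04) = −18393.486.
Balance: K_1 − x×(3270 − 2730) = K_2, so x = (K_1 − K_2)/(3270 − 2730) = 17334/540 = 32.1 km.

32.1 km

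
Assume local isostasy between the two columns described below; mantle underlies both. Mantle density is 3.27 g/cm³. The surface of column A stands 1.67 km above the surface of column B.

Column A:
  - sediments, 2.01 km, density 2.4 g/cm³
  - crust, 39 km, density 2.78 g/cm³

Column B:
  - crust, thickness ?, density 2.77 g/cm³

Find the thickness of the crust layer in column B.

30.8 km

Take the compensation level at the base of the deeper column (depth z_c below the surface of column A) and equate Σ ρ_i t_i down to z_c; mantle fills any gap and the z_c terms cancel.
Column A: 2.01×2.4 + 39×2.78 + (z_c − 41.01)×3.27
Column B: 1.67×0 + x×2.77 + (z_c − 1.67 − 0 − x)×3.27
The z_c×3.27 term appears on both sides and cancels. Collect the known terms of each column as K = Σ(ρt)_known − 3.27 × (depth of known layers): K_A = 113.244 − 3.27×41.01 = −20.8587; K_B = 0 − 3.27×(1.67 + 0) = −5.4609.
Balance: K_A = K_B − x×(3.27 − 2.77), so x = (K_B − K_A)/(3.27 − 2.77) = 15.3978/0.5 = 30.8 km.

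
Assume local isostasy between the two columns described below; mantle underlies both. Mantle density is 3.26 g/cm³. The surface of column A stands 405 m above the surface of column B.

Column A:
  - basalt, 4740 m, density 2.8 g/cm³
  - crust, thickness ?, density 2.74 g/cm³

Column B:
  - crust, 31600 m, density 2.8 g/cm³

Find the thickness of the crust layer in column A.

26300 m

Take the compensation level at the base of the deeper column (depth z_c below the surface of column A) and equate Σ ρ_i t_i down to z_c; mantle fills any gap and the z_c terms cancel.
Column A: 4740×2.8 + x×2.74 + (z_c − 4740 − x)×3.26
Column B: 405×0 + 31600×2.8 + (z_c − 405 − 31600)×3.26
The z_c×3.26 term appears on both sides and cancels. Collect the known terms of each column as K = Σ(ρt)_known − 3.26 × (depth of known layers): K_A = 13272 − 3.26×4740 = −2180.4; K_B = 88480 − 3.26×(405 + 31600) = −15856.3.
Balance: K_A − x×(3.26 − 2.74) = K_B, so x = (K_A − K_B)/(3.26 − 2.74) = 13675.9/0.52 = 26300 m.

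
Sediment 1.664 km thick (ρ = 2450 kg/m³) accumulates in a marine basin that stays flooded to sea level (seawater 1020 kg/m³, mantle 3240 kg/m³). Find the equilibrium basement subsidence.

1.07 km

Submarine loading: the sediment displaces seawater, and the subsidence is in turn flooded, so s (ρ_m − ρ_w) = t (ρ_sed − ρ_w).
s = 1.664 km × (2450 − 1020) / (3240 − 1020) = 1.07 km.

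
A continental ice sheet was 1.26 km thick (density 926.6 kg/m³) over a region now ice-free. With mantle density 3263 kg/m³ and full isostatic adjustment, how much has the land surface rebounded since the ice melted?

Removing the load lets mantle flow back in; uplift u satisfies ρ_ice t = ρ_m u.
u = t ρ_ice/ρ_m = 1.26 km × 926.6/3263 = 0.358 km.

0.358 km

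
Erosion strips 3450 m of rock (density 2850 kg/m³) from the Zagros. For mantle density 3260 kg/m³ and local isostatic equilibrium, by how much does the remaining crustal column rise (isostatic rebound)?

3020 m

Unloading: uplift u = e ρ_c/ρ_m = 3450 m × 2850/3260 = 3020 m.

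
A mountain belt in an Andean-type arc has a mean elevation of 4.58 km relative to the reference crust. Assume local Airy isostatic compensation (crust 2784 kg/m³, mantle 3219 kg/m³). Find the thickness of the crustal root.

Isostatic balance requires: the weight of the topography is balanced by the buoyancy of the root, ρ_c h = (ρ_m − ρ_c) r.
r = h · ρ_c / (ρ_m − ρ_c) = 4.58 km × 2784 / (3219 − 2784) = 29.3 km.

29.3 km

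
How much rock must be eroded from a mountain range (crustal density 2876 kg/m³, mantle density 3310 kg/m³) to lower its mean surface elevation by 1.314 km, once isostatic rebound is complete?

10 km

Net drop Δ = e − u = e − e ρ_c/ρ_m = e (ρ_m − ρ_c)/ρ_m.
e = Δ ρ_m/(ρ_m − ρ_c) = 1.314 km × 3310/434 = 10 km.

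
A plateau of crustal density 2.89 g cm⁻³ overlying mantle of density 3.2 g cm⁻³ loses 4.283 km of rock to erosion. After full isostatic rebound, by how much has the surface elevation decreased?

0.415 km

Rebound u = e ρ_c/ρ_m = 4.283 km × 2.89/3.2 = 3.868 km.
Net surface drop = e − u = 4.283 km − 3.868 km = e (ρ_m − ρ_c)/ρ_m = 0.415 km.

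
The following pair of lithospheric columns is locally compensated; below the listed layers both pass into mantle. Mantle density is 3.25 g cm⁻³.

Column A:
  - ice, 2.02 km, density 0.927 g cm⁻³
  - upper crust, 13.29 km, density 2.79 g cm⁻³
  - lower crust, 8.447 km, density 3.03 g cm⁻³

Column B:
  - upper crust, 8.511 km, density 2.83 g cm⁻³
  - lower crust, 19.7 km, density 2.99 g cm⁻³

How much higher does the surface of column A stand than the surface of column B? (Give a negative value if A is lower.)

For any compensation level in the mantle, the mantle terms cancel and isostasy reduces to e = (Σt_A − Σt_B) − (Σ(ρt)_A − Σ(ρt)_B) / ρ_m.
Σt_A = 23.757 km; Σt_B = 28.211 km; Σ(ρt)_A = 64.54605; Σ(ρt)_B = 82.98913 (in km·g cm⁻³).
e = (23.757 − 28.211) − (64.54605 − 82.98913) / 3.25 = 1.22 km.

1.22 km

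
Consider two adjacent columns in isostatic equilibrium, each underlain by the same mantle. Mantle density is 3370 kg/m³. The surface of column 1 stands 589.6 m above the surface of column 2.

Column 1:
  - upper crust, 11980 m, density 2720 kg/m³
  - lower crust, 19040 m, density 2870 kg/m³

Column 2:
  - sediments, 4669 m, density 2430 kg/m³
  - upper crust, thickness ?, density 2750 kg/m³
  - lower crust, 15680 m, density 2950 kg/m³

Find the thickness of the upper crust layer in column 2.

7010 m

Take the compensation level at the base of the deeper column (depth z_c below the surface of column 1) and equate Σ ρ_i t_i down to z_c; mantle fills any gap and the z_c terms cancel.
Column 1: 11980×2720 + 19040×2870 + (z_c − 31020)×3370
Column 2: 589.6×0 + 4669×2430 + x×2750 + 15680×2950 + (z_c − 589.6 − 20349 − x)×3370
The z_c×3370 term appears on both sides and cancels. Collect the known terms of each column as K = Σ(ρt)_known − 3370 × (depth of known layers): K_1 = 87230400 − 3370×31020 = −17307000; K_2 = 57601670 − 3370×(589.6 + 20349) = −12961412.
Balance: K_1 = K_2 − x×(3370 − 2750), so x = (K_2 − K_1)/(3370 − 2750) = 4345590/620 = 7010 m.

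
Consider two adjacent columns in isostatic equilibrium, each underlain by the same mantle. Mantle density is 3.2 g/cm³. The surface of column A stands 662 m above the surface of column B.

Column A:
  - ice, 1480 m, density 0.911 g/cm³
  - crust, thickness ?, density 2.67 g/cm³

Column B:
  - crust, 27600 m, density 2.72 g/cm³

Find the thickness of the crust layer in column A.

Take the compensation level at the base of the deeper column (depth z_c below the surface of column A) and equate Σ ρ_i t_i down to z_c; mantle fills any gap and the z_c terms cancel.
Column A: 1480×0.911 + x×2.67 + (z_c − 1480 − x)×3.2
Column B: 662×0 + 27600×2.72 + (z_c − 662 − 27600)×3.2
The z_c×3.2 term appears on both sides and cancels. Collect the known terms of each column as K = Σ(ρt)_known − 3.2 × (depth of known layers): K_A = 1348.28 − 3.2×1480 = −3387.72; K_B = 75072 − 3.2×(662 + 27600) = −15366.4.
Balance: K_A − x×(3.2 − 2.67) = K_B, so x = (K_A − K_B)/(3.2 − 2.67) = 11978.7/0.53 = 22600 m.

22600 m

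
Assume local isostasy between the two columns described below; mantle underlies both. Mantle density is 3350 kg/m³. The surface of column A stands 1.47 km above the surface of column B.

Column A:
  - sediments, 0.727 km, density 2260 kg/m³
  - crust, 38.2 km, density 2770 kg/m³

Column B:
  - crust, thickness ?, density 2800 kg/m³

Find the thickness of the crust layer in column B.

Take the compensation level at the base of the deeper column (depth z_c below the surface of column A) and equate Σ ρ_i t_i down to z_c; mantle fills any gap and the z_c terms cancel.
Column A: 0.727×2260 + 38.2×2770 + (z_c − 38.927)×3350
Column B: 1.47×0 + x×2800 + (z_c − 1.47 − 0 − x)×3350
The z_c×3350 term appears on both sides and cancels. Collect the known terms of each column as K = Σ(ρt)_known − 3350 × (depth of known layers): K_A = 107457.02 − 3350×38.927 = −22948.43; K_B = 0 − 3350×(1.47 + 0) = −4924.5.
Balance: K_A = K_B − x×(3350 − 2800), so x = (K_B − K_A)/(3350 − 2800) = 18023.9/550 = 32.8 km.

32.8 km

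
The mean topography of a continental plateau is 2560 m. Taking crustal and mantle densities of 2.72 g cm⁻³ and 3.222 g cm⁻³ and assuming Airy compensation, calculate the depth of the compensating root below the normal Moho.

Balancing pressure at the compensation depth: the weight of the topography is balanced by the buoyancy of the root, ρ_c h = (ρ_m − ρ_c) r.
r = h · ρ_c / (ρ_m − ρ_c) = 2560 m × 2.72 / (3.222 − 2.72) = 13900 m.

13900 m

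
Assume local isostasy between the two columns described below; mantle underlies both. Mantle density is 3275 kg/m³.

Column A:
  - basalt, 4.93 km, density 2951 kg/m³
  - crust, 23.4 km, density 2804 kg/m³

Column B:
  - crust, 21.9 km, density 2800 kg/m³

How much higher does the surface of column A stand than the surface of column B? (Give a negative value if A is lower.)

0.677 km

For any compensation level in the mantle, the mantle terms cancel and isostasy reduces to e = (Σt_A − Σt_B) − (Σ(ρt)_A − Σ(ρt)_B) / ρ_m.
Σt_A = 28.33 km; Σt_B = 21.9 km; Σ(ρt)_A = 80162.03; Σ(ρt)_B = 61320 (in km·kg/m³).
e = (28.33 − 21.9) − (80162.03 − 61320) / 3275 = 0.677 km.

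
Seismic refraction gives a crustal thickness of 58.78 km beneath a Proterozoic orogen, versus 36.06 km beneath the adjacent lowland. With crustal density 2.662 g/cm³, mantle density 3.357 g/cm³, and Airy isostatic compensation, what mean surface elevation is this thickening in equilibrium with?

4.7 km

Excess crust Δ = 58.78 km − 36.06 km = 22.72 km, split between elevation h and root r with h + r = Δ.
Airy balance ρ_c h = (ρ_m − ρ_c) r gives r = h ρ_c/(ρ_m − ρ_c), so h (1 + ρ_c/(ρ_m − ρ_c)) = Δ, i.e. h = Δ (ρ_m − ρ_c)/ρ_m.
h = 22.72 km × 0.695/3.357 = 4.7 km.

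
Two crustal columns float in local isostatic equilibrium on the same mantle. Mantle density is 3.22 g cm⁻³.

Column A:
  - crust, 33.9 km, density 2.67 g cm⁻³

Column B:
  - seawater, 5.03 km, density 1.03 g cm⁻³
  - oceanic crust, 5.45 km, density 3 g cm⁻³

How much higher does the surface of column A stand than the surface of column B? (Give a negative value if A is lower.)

2 km

For any compensation level in the mantle, the mantle terms cancel and isostasy reduces to e = (Σt_A − Σt_B) − (Σ(ρt)_A − Σ(ρt)_B) / ρ_m.
Σt_A = 33.9 km; Σt_B = 10.48 km; Σ(ρt)_A = 90.513; Σ(ρt)_B = 21.5309 (in km·g cm⁻³).
e = (33.9 − 10.48) − (90.513 − 21.5309) / 3.22 = 2 km.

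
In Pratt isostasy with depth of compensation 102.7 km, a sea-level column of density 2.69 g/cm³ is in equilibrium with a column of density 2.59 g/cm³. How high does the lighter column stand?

ρ_ref D = ρ (D + h) → h = D (ρ_ref − ρ)/ρ.
h = 102.7 km × (2.69 − 2.59)/2.59 = 3.97 km.

3.97 km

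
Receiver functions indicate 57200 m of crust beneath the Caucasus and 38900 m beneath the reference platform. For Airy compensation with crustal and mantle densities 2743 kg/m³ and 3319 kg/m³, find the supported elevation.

3180 m

Excess crust Δ = 57200 m − 38900 m = 18300 m, split between elevation h and root r with h + r = Δ.
Airy balance ρ_c h = (ρ_m − ρ_c) r gives r = h ρ_c/(ρ_m − ρ_c), so h (1 + ρ_c/(ρ_m − ρ_c)) = Δ, i.e. h = Δ (ρ_m − ρ_c)/ρ_m.
h = 18300 m × 576/3319 = 3180 m.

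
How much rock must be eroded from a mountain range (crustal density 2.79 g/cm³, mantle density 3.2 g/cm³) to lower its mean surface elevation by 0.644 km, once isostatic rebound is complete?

Net drop Δ = e − u = e − e ρ_c/ρ_m = e (ρ_m − ρ_c)/ρ_m.
e = Δ ρ_m/(ρ_m − ρ_c) = 0.644 km × 3.2/0.41 = 5.03 km.

5.03 km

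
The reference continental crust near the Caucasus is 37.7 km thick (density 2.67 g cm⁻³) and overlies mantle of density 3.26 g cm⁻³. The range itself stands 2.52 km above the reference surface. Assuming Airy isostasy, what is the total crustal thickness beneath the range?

Root depth r = h ρ_c / (ρ_m − ρ_c) = 2.52 km × 2.67 / 0.59 = 11.4 km.
Total thickness = T + h + r = 37.7 km + 2.52 km + 11.4 km = 51.6 km.

51.6 km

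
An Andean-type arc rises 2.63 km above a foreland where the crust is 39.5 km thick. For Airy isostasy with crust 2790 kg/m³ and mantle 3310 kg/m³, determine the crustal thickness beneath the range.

56.2 km

Root depth r = h ρ_c / (ρ_m − ρ_c) = 2.63 km × 2790 / 520 = 14.11 km.
Total thickness = T + h + r = 39.5 km + 2.63 km + 14.11 km = 56.2 km.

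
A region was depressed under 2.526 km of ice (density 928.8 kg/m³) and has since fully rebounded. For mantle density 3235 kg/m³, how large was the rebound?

Removing the load lets mantle flow back in; uplift u satisfies ρ_ice t = ρ_m u.
u = t ρ_ice/ρ_m = 2.526 km × 928.8/3235 = 0.725 km.

0.725 km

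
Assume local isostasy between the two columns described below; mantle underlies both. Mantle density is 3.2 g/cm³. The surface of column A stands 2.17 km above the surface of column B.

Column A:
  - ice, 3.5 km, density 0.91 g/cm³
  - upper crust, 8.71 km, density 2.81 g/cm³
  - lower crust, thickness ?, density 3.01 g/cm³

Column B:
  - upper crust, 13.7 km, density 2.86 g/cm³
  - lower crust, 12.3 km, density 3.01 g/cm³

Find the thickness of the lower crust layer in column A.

Take the compensation level at the base of the deeper column (depth z_c below the surface of column A) and equate Σ ρ_i t_i down to z_c; mantle fills any gap and the z_c terms cancel.
Column A: 3.5×0.91 + 8.71×2.81 + x×3.01 + (z_c − 12.21 − x)×3.2
Column B: 2.17×0 + 13.7×2.86 + 12.3×3.01 + (z_c − 2.17 − 26)×3.2
The z_c×3.2 term appears on both sides and cancels. Collect the known terms of each column as K = Σ(ρt)_known − 3.2 × (depth of known layers): K_A = 27.6601 − 3.2×12.21 = −11.4119; K_B = 76.205 − 3.2×(2.17 + 26) = −13.939.
Balance: K_A − x×(3.2 − 3.01) = K_B, so x = (K_A − K_B)/(3.2 − 3.01) = 2.5271/0.19 = 13.3 km.

13.3 km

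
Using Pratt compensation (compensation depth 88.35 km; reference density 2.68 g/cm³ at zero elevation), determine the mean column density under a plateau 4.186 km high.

Pratt balance: ρ_ref D = ρ (D + h).
ρ = ρ_ref D/(D + h) = 2.68 × 88.35 km/(88.35 km + 4.186 km) = 2.56 g/cm³.

2.56 g/cm³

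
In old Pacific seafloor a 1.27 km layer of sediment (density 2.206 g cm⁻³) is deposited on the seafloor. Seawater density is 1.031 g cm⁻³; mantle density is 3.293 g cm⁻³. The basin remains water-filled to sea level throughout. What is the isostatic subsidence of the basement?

Submarine loading: the sediment displaces seawater, and the subsidence is in turn flooded, so s (ρ_m − ρ_w) = t (ρ_sed − ρ_w).
s = 1.27 km × (2.206 − 1.031) / (3.293 − 1.031) = 0.66 km.

0.66 km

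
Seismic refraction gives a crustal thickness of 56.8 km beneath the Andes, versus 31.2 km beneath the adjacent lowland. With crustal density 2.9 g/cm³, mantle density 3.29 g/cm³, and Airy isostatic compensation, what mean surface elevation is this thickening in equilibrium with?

3.03 km

Excess crust Δ = 56.8 km − 31.2 km = 25.6 km, split between elevation h and root r with h + r = Δ.
Airy balance ρ_c h = (ρ_m − ρ_c) r gives r = h ρ_c/(ρ_m − ρ_c), so h (1 + ρ_c/(ρ_m − ρ_c)) = Δ, i.e. h = Δ (ρ_m − ρ_c)/ρ_m.
h = 25.6 km × 0.39/3.29 = 3.03 km.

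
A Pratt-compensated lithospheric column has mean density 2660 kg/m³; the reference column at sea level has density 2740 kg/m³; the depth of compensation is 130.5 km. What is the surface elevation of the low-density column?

ρ_ref D = ρ (D + h) → h = D (ρ_ref − ρ)/ρ.
h = 130.5 km × (2740 − 2660)/2660 = 3.92 km.

3.92 km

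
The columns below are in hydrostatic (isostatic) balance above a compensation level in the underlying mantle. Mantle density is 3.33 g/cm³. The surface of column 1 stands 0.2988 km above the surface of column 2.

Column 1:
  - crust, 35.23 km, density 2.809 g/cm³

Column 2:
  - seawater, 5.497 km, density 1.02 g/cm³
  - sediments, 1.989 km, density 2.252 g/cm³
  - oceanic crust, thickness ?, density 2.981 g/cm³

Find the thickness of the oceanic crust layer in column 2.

Take the compensation level at the base of the deeper column (depth z_c below the surface of column 1) and equate Σ ρ_i t_i down to z_c; mantle fills any gap and the z_c terms cancel.
Column 1: 35.23×2.809 + (z_c − 35.23)×3.33
Column 2: 0.2988×0 + 5.497×1.02 + 1.989×2.252 + x×2.981 + (z_c − 0.2988 − 7.486 − x)×3.33
The z_c×3.33 term appears on both sides and cancels. Collect the known terms of each column as K = Σ(ρt)_known − 3.33 × (depth of known layers): K_1 = 98.96107 − 3.33×35.23 = −18.35483; K_2 = 10.086168 − 3.33×(0.2988 + 7.486) = −15.837216.
Balance: K_1 = K_2 − x×(3.33 − 2.981), so x = (K_2 − K_1)/(3.33 − 2.981) = 2.51761/0.349 = 7.21 km.

7.21 km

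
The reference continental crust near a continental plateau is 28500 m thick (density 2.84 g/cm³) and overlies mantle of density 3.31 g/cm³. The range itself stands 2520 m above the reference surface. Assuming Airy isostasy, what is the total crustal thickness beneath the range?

46200 m

Root depth r = h ρ_c / (ρ_m − ρ_c) = 2520 m × 2.84 / 0.47 = 15230 m.
Total thickness = T + h + r = 28500 m + 2520 m + 15230 m = 46200 m.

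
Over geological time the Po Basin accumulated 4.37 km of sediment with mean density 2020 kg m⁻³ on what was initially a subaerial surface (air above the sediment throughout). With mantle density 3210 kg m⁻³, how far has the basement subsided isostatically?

2.75 km

Subaerial load: s = t ρ_sed / ρ_m = 4.37 km × 2020/3210 = 2.75 km.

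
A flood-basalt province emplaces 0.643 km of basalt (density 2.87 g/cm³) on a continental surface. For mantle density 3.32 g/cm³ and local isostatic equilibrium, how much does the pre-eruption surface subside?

0.556 km

Subaerial loading: s = t ρ_load / ρ_m.
s = 0.643 km × 2.87/3.32 = 0.556 km.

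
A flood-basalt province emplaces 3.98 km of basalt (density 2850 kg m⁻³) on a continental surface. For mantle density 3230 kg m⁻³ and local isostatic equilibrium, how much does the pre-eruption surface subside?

3.51 km

Subaerial loading: s = t ρ_load / ρ_m.
s = 3.98 km × 2850/3230 = 3.51 km.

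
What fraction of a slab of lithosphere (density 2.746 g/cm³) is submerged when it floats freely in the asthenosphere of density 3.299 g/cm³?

0.832

Submerged fraction = ρ_obj/ρ_fluid = 2.746/3.299 = 0.832.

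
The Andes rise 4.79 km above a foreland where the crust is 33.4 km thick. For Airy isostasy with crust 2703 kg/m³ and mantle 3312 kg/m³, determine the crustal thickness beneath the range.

59.5 km

Root depth r = h ρ_c / (ρ_m − ρ_c) = 4.79 km × 2703 / 609 = 21.26 km.
Total thickness = T + h + r = 33.4 km + 4.79 km + 21.26 km = 59.5 km.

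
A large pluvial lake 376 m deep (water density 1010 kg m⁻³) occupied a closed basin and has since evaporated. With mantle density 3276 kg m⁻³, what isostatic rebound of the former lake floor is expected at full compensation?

116 m

u = d ρ_w/ρ_m = 376 m × 1010/3276 = 116 m.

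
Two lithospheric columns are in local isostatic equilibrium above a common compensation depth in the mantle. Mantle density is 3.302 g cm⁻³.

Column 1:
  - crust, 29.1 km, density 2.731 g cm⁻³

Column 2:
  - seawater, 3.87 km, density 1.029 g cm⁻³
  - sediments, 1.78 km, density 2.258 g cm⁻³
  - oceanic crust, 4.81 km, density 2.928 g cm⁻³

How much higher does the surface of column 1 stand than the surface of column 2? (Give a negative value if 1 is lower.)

1.26 km

For any compensation level in the mantle, the mantle terms cancel and isostasy reduces to e = (Σt_1 − Σt_2) − (Σ(ρt)_1 − Σ(ρt)_2) / ρ_m.
Σt_1 = 29.1 km; Σt_2 = 10.46 km; Σ(ρt)_1 = 79.4721; Σ(ρt)_2 = 22.08515 (in km·g cm⁻³).
e = (29.1 − 10.46) − (79.4721 − 22.08515) / 3.302 = 1.26 km.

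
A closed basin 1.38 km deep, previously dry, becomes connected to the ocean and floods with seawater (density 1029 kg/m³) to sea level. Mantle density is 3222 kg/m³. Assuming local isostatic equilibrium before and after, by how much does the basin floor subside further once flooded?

0.648 km

After flooding the water column is d + s deep. Its weight must equal the weight of mantle displaced by the extra subsidence s: (d + s) ρ_w = s ρ_m.
s = d ρ_w / (ρ_m − ρ_w) = 1.38 km × 1029/(3222 − 1029) = 0.648 km.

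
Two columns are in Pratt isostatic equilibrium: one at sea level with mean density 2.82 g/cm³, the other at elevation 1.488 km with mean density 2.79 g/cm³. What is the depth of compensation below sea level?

ρ_ref D = ρ (D + h) → D (ρ_ref − ρ) = ρ h.
D = ρ h/(ρ_ref − ρ) = 2.79 × 1.488 km/(2.82 − 2.79) = 138 km.

138 km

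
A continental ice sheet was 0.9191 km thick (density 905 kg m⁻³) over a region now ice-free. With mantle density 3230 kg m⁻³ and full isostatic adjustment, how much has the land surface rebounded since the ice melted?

Removing the load lets mantle flow back in; uplift u satisfies ρ_ice t = ρ_m u.
u = t ρ_ice/ρ_m = 0.9191 km × 905/3230 = 0.258 km.

0.258 km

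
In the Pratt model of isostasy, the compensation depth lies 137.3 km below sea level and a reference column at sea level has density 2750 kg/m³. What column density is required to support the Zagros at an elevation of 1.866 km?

Pratt balance: ρ_ref D = ρ (D + h).
ρ = ρ_ref D/(D + h) = 2750 × 137.3 km/(137.3 km + 1.866 km) = 2710 kg/m³.

2710 kg/m³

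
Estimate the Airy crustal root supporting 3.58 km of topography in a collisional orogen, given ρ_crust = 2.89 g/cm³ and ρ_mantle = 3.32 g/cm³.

In Airy isostatic equilibrium: the weight of the topography is balanced by the buoyancy of the root, ρ_c h = (ρ_m − ρ_c) r.
r = h · ρ_c / (ρ_m − ρ_c) = 3.58 km × 2.89 / (3.32 − 2.89) = 24.1 km.

24.1 km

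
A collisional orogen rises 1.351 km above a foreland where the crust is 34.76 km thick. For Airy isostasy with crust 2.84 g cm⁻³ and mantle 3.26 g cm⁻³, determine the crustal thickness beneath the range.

Root depth r = h ρ_c / (ρ_m − ρ_c) = 1.351 km × 2.84 / 0.42 = 9.135 km.
Total thickness = T + h + r = 34.76 km + 1.351 km + 9.135 km = 45.2 km.

45.2 km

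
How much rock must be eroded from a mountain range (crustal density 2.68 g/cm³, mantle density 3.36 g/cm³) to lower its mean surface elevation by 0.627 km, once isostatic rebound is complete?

Net drop Δ = e − u = e − e ρ_c/ρ_m = e (ρ_m − ρ_c)/ρ_m.
e = Δ ρ_m/(ρ_m − ρ_c) = 0.627 km × 3.36/0.68 = 3.1 km.

3.1 km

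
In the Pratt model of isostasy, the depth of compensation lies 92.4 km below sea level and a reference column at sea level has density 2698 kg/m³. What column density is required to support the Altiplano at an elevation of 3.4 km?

2600 kg/m³

Pratt balance: ρ_ref D = ρ (D + h).
ρ = ρ_ref D/(D + h) = 2698 × 92.4 km/(92.4 km + 3.4 km) = 2600 kg/m³.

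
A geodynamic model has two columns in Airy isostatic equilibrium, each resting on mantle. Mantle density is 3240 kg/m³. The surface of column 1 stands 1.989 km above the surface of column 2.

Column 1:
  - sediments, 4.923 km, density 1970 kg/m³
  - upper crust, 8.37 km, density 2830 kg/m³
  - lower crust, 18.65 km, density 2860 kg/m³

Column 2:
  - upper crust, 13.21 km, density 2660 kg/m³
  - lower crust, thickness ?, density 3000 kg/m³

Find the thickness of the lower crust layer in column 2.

Take the compensation level at the base of the deeper column (depth z_c below the surface of column 1) and equate Σ ρ_i t_i down to z_c; mantle fills any gap and the z_c terms cancel.
Column 1: 4.923×1970 + 8.37×2830 + 18.65×2860 + (z_c − 31.943)×3240
Column 2: 1.989×0 + 13.21×2660 + x×3000 + (z_c − 1.989 − 13.21 − x)×3240
The z_c×3240 term appears on both sides and cancels. Collect the known terms of each column as K = Σ(ρt)_known − 3240 × (depth of known layers): K_1 = 86724.41 − 3240×31.943 = −16770.91; K_2 = 35138.6 − 3240×(1.989 + 13.21) = −14106.16.
Balance: K_1 = K_2 − x×(3240 − 3000), so x = (K_2 − K_1)/(3240 − 3000) = 2664.75/240 = 11.1 km.

11.1 km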